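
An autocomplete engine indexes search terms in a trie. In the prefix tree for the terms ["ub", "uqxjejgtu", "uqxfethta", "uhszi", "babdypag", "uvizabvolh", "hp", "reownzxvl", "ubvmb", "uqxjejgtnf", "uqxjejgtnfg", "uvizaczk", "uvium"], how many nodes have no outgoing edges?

11

A leaf is a node with no children — equivalently, the end of a word that is not a proper prefix of any other stored word.
Those words: "babdypag", "hp", "reownzxvl", "ubvmb", "uhszi", "uqxfethta", "uqxjejgtnfg", "uqxjejgtu", "uvium", "uvizabvolh", "uvizaczk"
Leaf count: 11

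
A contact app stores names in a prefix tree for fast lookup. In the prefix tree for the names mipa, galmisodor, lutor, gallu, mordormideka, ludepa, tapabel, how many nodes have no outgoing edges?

7

A leaf is a node with no children — equivalently, the end of a word that is not a proper prefix of any other stored word.
Those words: "gallu", "galmisodor", "ludepa", "lutor", "mipa", "mordormideka", "tapabel"
Leaf count: 7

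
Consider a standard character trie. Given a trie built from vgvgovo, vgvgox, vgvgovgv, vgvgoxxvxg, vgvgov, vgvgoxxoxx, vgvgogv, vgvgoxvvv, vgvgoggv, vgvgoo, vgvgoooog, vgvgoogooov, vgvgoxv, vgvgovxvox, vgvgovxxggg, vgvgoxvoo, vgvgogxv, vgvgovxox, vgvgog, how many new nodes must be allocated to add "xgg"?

"xgg" shares no prefix with any stored word, so all 3 characters open new nodes.
3 − 0 = 3 new nodes.

3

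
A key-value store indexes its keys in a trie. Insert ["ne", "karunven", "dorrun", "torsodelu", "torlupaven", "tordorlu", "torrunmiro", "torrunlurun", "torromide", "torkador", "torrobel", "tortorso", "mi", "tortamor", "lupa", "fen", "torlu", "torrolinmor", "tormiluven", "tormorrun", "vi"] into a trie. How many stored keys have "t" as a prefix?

Filter for entries beginning with "t":
Matches: "tordorlu", "torkador", "torlu", "torlupaven", "tormiluven", "tormorrun", "torrobel", "torrolinmor", "torromide", "torrunlurun", "torrunmiro", "torsodelu", "tortamor", "tortorso"
Count: 14

14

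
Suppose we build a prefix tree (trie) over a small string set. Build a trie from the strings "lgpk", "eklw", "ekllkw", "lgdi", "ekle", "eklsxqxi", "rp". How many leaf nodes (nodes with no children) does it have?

7

Leaves are exactly the stored words that no other stored word extends.
Those words: "ekle", "ekllkw", "eklsxqxi", "eklw", "lgdi", "lgpk", "rp"
Leaf count: 7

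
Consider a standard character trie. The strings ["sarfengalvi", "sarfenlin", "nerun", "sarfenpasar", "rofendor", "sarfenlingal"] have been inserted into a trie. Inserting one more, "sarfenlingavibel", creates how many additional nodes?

5

"sarfenlinga" is already a path in the trie; the remaining "vibel" must be added.
New nodes needed: |"sarfenlingavibel"| − 11 = 16 − 11 = 5.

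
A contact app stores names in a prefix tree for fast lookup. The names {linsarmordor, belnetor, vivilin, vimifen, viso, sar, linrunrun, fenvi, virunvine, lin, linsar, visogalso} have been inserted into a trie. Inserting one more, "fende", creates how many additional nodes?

The longest prefix of "fende" already in the trie is "fen" (length 3).
Each of the 2 remaining characters creates one node.

2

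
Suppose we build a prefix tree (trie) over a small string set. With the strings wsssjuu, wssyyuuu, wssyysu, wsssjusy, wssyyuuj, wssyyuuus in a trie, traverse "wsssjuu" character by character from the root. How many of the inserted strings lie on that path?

Check each prefix of "wsssjuu" against the stored set — each match is an end-marker on the path.
Prefixes of the query that are stored words: "wsssjuu"
Count: 1

1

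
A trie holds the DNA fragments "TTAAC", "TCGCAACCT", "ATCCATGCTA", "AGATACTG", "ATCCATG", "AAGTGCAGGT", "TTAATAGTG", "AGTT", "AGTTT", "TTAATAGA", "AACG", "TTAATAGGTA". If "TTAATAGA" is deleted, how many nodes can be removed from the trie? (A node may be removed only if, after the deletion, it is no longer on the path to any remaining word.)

A node on "TTAATAGA"'s path can go only if nothing else ends at it or branches off below it.
The suffix "A" (1 node) is used only by "TTAATAGA"; the node for "TTAATAG" still has the child "T", so pruning stops there.
Nodes removed: 1

1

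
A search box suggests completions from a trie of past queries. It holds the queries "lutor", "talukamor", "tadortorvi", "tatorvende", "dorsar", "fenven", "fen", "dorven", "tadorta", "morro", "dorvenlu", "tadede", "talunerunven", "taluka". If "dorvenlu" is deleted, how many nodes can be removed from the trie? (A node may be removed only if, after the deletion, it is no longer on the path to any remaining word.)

2

A node on "dorvenlu"'s path can go only if nothing else ends at it or branches off below it.
The suffix "lu" (2 nodes) is used only by "dorvenlu"; "dorven" is itself a stored word, so pruning stops there.
Nodes removed: 2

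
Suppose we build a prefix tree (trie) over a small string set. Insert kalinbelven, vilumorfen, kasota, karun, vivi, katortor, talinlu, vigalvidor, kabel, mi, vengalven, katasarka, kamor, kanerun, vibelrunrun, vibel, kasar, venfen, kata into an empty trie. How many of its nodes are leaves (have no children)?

A leaf is a node with no children — equivalently, the end of a word that is not a proper prefix of any other stored word.
Those words: "kabel", "kalinbelven", "kamor", "kanerun", "karun", "kasar", "kasota", "katasarka", "katortor", "mi", "talinlu", "venfen", "vengalven", "vibelrunrun", "vigalvidor", "vilumorfen", "vivi"
Leaf count: 17

17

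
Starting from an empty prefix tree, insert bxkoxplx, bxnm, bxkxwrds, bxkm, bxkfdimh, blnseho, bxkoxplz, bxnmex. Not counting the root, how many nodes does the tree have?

Trie structure (* marks end of a word):
(root)
└─ b
   ├─ l
   │  └─ n
   │     └─ s
   │        └─ e
   │           └─ h
   │              └─ o *
   └─ x
      ├─ k
      │  ├─ f
      │  │  └─ d
      │  │     └─ i
      │  │        └─ m
      │  │           └─ h *
      │  ├─ m *
      │  ├─ o
      │  │  └─ x
      │  │     └─ p
      │  │        └─ l
      │  │           ├─ x *
      │  │           └─ z *
      │  └─ x
      │     └─ w
      │        └─ r
      │           └─ d
      │              └─ s *
      └─ n
         └─ m *
            └─ e
               └─ x *
Counting every labelled node above: 30.

30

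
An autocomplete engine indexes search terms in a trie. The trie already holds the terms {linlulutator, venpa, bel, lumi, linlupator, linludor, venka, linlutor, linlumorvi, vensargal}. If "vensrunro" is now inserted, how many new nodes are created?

5

The longest prefix of "vensrunro" already in the trie is "vens" (length 4).
New nodes needed: |"vensrunro"| − 4 = 9 − 4 = 5.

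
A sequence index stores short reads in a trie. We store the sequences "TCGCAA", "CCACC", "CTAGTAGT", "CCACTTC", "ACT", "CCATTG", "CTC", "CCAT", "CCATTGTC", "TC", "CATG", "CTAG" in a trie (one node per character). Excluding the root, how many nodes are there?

Count nodes per top-level branch (shared prefixes stored once):
  'A'-branch (ACT): 3 nodes
  'C'-branch (CATG, CCACC, CCACTTC, CCAT, CCATTG, CCATTGTC, CTAG, CTAGTAGT, CTC): 24 nodes
  'T'-branch (TC, TCGCAA): 6 nodes
Sum: 33

33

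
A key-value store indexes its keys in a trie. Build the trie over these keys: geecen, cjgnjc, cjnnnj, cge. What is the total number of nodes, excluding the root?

Trie structure (* marks end of a word):
(root)
├─ c
│  ├─ g
│  │  └─ e *
│  └─ j
│     ├─ g
│     │  └─ n
│     │     └─ j
│     │        └─ c *
│     └─ n
│        └─ n
│           └─ n
│              └─ j *
└─ g
   └─ e
      └─ e
         └─ c
            └─ e
               └─ n *
Counting every labelled node above: 18.

18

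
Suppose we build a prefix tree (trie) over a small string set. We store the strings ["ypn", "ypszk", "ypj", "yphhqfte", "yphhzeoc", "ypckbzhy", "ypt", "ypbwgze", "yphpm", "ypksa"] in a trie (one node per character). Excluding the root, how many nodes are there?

Count nodes per top-level branch (shared prefixes stored once):
  'y'-branch (ypbwgze, ypckbzhy, yphhqfte, yphhzeoc, yphpm, ypj, ypksa, ypn, ypszk, ypt): 34 nodes
Sum: 34

34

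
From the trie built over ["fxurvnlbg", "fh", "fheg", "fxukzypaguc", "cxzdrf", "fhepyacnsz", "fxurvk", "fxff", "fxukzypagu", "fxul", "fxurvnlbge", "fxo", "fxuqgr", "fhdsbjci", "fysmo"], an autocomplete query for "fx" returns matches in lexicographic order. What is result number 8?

fxurvnlbg

DFS of the "fx" subtree visits, in order: "fxff", "fxo", "fxukzypagu", "fxukzypaguc", "fxul", "fxuqgr", "fxurvk", "fxurvnlbg", "fxurvnlbge"
Position 8: fxurvnlbg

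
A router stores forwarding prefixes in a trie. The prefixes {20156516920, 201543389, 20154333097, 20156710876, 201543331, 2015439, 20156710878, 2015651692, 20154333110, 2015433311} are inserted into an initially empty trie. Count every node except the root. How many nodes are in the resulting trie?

Count nodes per top-level branch (shared prefixes stored once):
  '2'-branch (20154333097, 201543331, 2015433311, 20154333110, 201543389, 2015439, 2015651692, 20156516920, 20156710876, 20156710878): 31 nodes
Sum: 31

31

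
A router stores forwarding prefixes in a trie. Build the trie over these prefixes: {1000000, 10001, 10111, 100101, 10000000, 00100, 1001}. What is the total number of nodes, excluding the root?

For each word, the new-node count is its length minus the longest prefix already in the trie:
  "1000000" → 7 new (1, 0, 0, 0, 0, 0, 0)
  "10001" → prefix "1000" already present; 1 new (1)
  "10111" → prefix "10" already present; 3 new (1, 1, 1)
  "100101" → prefix "100" already present; 3 new (1, 0, 1)
  "10000000" → prefix "1000000" already present; 1 new (0)
  "00100" → 5 new (0, 0, 1, 0, 0)
  "1001" → prefix "1001" already present; 0 new (none)
Total nodes = 7 + 1 + 3 + 3 + 1 + 5 + 0 = 20

20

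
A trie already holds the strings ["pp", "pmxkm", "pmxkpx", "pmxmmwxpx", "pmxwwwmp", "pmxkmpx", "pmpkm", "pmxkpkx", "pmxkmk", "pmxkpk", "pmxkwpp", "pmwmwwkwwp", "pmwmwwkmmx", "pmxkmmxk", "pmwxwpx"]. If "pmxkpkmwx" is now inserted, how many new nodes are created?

3

The longest prefix of "pmxkpkmwx" already in the trie is "pmxkpk" (length 6).
Each of the 3 remaining characters creates one node.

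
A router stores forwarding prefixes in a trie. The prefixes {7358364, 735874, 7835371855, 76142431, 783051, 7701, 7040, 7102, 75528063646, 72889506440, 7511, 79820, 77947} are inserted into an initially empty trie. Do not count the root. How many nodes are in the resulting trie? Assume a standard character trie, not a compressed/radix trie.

Trace insertions, counting only characters that open a new branch:
  "7358364" → 7 new (7, 3, 5, 8, 3, 6, 4)
  "735874" → prefix "7358" already present; 2 new (7, 4)
  "7835371855" → prefix "7" already present; 9 new (8, 3, 5, 3, 7, 1, 8, 5, 5)
  "76142431" → prefix "7" already present; 7 new (6, 1, 4, 2, 4, 3, 1)
  "783051" → prefix "783" already present; 3 new (0, 5, 1)
  "7701" → prefix "7" already present; 3 new (7, 0, 1)
  "7040" → prefix "7" already present; 3 new (0, 4, 0)
  "7102" → prefix "7" already present; 3 new (1, 0, 2)
  "75528063646" → prefix "7" already present; 10 new (5, 5, 2, 8, 0, 6, 3, 6, 4, 6)
  "72889506440" → prefix "7" already present; 10 new (2, 8, 8, 9, 5, 0, 6, 4, 4, 0)
  "7511" → prefix "75" already present; 2 new (1, 1)
  "79820" → prefix "7" already present; 4 new (9, 8, 2, 0)
  "77947" → prefix "77" already present; 3 new (9, 4, 7)
Total nodes = 7 + 2 + 9 + 7 + 3 + 3 + 3 + 3 + 10 + 10 + 2 + 4 + 3 = 66

66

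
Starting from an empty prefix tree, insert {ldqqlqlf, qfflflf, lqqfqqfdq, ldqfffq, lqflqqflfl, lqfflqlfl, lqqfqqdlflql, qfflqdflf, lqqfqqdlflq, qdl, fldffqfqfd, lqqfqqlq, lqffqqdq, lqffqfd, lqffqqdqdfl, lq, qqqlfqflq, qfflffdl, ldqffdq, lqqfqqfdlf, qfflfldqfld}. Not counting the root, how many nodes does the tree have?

95

Count nodes per top-level branch (shared prefixes stored once):
  'f'-branch (fldffqfqfd): 10 nodes
  'l'-branch (ldqffdq, ldqfffq, ldqqlqlf, lq, lqfflqlfl, lqffqfd, lqffqqdq, lqffqqdqdfl, lqflqqflfl, lqqfqqdlflq, lqqfqqdlflql, lqqfqqfdlf, lqqfqqfdq, lqqfqqlq): 55 nodes
  'q'-branch (qdl, qfflffdl, qfflfldqfld, qfflflf, qfflqdflf, qqqlfqflq): 30 nodes
Sum: 95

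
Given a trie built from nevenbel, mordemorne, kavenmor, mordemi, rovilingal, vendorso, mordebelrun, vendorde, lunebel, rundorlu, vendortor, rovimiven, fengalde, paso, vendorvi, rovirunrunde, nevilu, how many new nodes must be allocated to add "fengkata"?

Walking "fengkata" from the root, the first 4 characters ("feng") follow existing edges; "k" is the first miss.
New nodes needed: |"fengkata"| − 4 = 8 − 4 = 4.

4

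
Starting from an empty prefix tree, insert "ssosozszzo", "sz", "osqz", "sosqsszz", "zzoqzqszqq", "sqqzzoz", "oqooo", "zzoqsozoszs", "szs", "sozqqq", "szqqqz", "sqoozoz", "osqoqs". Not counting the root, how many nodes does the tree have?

Count nodes per top-level branch (shared prefixes stored once):
  'o'-branch (oqooo, osqoqs, osqz): 11 nodes
  's'-branch (sosqsszz, sozqqq, sqoozoz, sqqzzoz, ssosozszzo, sz, szqqqz, szs): 38 nodes
  'z'-branch (zzoqsozoszs, zzoqzqszqq): 17 nodes
Sum: 66

66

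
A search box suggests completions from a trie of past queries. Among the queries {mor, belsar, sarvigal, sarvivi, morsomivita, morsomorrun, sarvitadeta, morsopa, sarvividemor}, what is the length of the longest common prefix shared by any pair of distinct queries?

7

Equivalently: take the maximum, over all pairs, of their longest common prefix length.
e.g. "sarvivi" and "sarvividemor" share the prefix "sarvivi" of length 7; no pair shares a longer one.
Longest shared-prefix length: 7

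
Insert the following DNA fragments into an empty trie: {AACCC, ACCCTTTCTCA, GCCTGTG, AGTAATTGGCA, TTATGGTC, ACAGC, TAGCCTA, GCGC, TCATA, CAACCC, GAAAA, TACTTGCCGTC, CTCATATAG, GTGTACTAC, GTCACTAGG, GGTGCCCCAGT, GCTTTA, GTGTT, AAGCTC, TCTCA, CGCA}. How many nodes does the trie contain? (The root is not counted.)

122

Trace insertions, counting only characters that open a new branch:
  "AACCC" → 5 new (A, A, C, C, C)
  "ACCCTTTCTCA" → prefix "A" already present; 10 new (C, C, C, T, T, T, C, T, C, A)
  "GCCTGTG" → 7 new (G, C, C, T, G, T, G)
  "AGTAATTGGCA" → prefix "A" already present; 10 new (G, T, A, A, T, T, G, G, C, A)
  "TTATGGTC" → 8 new (T, T, A, T, G, G, T, C)
  "ACAGC" → prefix "AC" already present; 3 new (A, G, C)
  "TAGCCTA" → prefix "T" already present; 6 new (A, G, C, C, T, A)
  "GCGC" → prefix "GC" already present; 2 new (G, C)
  "TCATA" → prefix "T" already present; 4 new (C, A, T, A)
  "CAACCC" → 6 new (C, A, A, C, C, C)
  "GAAAA" → prefix "G" already present; 4 new (A, A, A, A)
  "TACTTGCCGTC" → prefix "TA" already present; 9 new (C, T, T, G, C, C, G, T, C)
  "CTCATATAG" → prefix "C" already present; 8 new (T, C, A, T, A, T, A, G)
  "GTGTACTAC" → prefix "G" already present; 8 new (T, G, T, A, C, T, A, C)
  "GTCACTAGG" → prefix "GT" already present; 7 new (C, A, C, T, A, G, G)
  "GGTGCCCCAGT" → prefix "G" already present; 10 new (G, T, G, C, C, C, C, A, G, T)
  "GCTTTA" → prefix "GC" already present; 4 new (T, T, T, A)
  "GTGTT" → prefix "GTGT" already present; 1 new (T)
  "AAGCTC" → prefix "AA" already present; 4 new (G, C, T, C)
  "TCTCA" → prefix "TC" already present; 3 new (T, C, A)
  "CGCA" → prefix "C" already present; 3 new (G, C, A)
Total nodes = 5 + 10 + 7 + 10 + 8 + 3 + 6 + 2 + 4 + 6 + 4 + 9 + 8 + 8 + 7 + 10 + 4 + 1 + 4 + 3 + 3 = 122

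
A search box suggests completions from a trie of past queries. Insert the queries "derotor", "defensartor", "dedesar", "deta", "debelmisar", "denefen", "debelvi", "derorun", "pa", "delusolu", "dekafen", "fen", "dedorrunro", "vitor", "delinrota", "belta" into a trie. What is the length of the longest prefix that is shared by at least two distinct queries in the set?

5

Equivalently: take the maximum, over all pairs, of their longest common prefix length.
"debelmisar" and "debelvi" agree on "debel" (5 characters) before diverging; nothing deeper is shared.
Longest shared-prefix length: 5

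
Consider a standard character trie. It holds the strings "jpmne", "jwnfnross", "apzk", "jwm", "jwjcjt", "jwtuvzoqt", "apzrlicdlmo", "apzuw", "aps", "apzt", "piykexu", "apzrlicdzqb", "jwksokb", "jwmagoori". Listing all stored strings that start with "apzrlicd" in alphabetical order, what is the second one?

apzrlicdzqb

Filter for "apzrlicd…" and sort: "apzrlicdlmo", "apzrlicdzqb"
The 2nd is apzrlicdzqb.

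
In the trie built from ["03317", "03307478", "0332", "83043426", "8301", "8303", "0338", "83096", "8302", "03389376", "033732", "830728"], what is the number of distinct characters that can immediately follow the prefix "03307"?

1

Follow the path "03307" to its node, then look at its outgoing edges.
Distinct next characters after "03307": 4.
That node has 1 child edge.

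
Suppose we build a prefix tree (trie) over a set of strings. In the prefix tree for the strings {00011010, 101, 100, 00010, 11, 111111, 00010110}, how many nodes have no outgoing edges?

A leaf is a node with no children — equivalently, the end of a word that is not a proper prefix of any other stored word.
Those words: "00010110", "00011010", "100", "101", "111111"
Leaf count: 5

5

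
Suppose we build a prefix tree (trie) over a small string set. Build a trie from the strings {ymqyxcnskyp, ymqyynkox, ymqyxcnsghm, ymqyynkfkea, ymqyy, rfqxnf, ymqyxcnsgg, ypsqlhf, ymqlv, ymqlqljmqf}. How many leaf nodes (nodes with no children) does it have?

A leaf is a node with no children — equivalently, the end of a word that is not a proper prefix of any other stored word.
Those words: "rfqxnf", "ymqlqljmqf", "ymqlv", "ymqyxcnsgg", "ymqyxcnsghm", "ymqyxcnskyp", "ymqyynkfkea", "ymqyynkox", "ypsqlhf"
Leaf count: 9

9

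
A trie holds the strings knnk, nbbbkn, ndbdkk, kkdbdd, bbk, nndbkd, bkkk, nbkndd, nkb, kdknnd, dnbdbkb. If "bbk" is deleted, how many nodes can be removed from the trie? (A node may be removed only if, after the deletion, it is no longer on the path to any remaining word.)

2

After clearing the end-marker at "bbk", prune upward until reaching a node still needed by another word.
The suffix "bk" (2 nodes) is used only by "bbk"; the node for "b" still has the child "k", so pruning stops there.
Nodes removed: 2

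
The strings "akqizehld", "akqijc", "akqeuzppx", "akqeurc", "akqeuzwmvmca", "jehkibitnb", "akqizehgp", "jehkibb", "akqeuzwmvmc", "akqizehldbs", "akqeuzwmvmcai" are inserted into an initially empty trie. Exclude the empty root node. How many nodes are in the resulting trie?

41

Count nodes per top-level branch (shared prefixes stored once):
  'a'-branch (akqeurc, akqeuzppx, akqeuzwmvmc, akqeuzwmvmca, akqeuzwmvmcai, akqijc, akqizehgp, akqizehld, akqizehldbs): 30 nodes
  'j'-branch (jehkibb, jehkibitnb): 11 nodes
Sum: 41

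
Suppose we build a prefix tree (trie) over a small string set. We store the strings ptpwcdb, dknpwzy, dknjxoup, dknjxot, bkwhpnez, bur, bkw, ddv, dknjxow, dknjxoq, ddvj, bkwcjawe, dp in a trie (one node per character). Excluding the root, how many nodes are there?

For each word, the new-node count is its length minus the longest prefix already in the trie:
  "ptpwcdb" → 7 new (p, t, p, w, c, d, b)
  "dknpwzy" → 7 new (d, k, n, p, w, z, y)
  "dknjxoup" → prefix "dkn" already present; 5 new (j, x, o, u, p)
  "dknjxot" → prefix "dknjxo" already present; 1 new (t)
  "bkwhpnez" → 8 new (b, k, w, h, p, n, e, z)
  "bur" → prefix "b" already present; 2 new (u, r)
  "bkw" → prefix "bkw" already present; 0 new (none)
  "ddv" → prefix "d" already present; 2 new (d, v)
  "dknjxow" → prefix "dknjxo" already present; 1 new (w)
  "dknjxoq" → prefix "dknjxo" already present; 1 new (q)
  "ddvj" → prefix "ddv" already present; 1 new (j)
  "bkwcjawe" → prefix "bkw" already present; 5 new (c, j, a, w, e)
  "dp" → prefix "d" already present; 1 new (p)
Total nodes = 7 + 7 + 5 + 1 + 8 + 2 + 0 + 2 + 1 + 1 + 1 + 5 + 1 = 41

41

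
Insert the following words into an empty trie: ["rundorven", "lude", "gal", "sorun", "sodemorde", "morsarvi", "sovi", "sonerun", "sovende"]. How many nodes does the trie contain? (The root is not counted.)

Count nodes per top-level branch (shared prefixes stored once):
  'g'-branch (gal): 3 nodes
  'l'-branch (lude): 4 nodes
  'm'-branch (morsarvi): 8 nodes
  'r'-branch (rundorven): 9 nodes
  's'-branch (sodemorde, sonerun, sorun, sovende, sovi): 23 nodes
Sum: 47

47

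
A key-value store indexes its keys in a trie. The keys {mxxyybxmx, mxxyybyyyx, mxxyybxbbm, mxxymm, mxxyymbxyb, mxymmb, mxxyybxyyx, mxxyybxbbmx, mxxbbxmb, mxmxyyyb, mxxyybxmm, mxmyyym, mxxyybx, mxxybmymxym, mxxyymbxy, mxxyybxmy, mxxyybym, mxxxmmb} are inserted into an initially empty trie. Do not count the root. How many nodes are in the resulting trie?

60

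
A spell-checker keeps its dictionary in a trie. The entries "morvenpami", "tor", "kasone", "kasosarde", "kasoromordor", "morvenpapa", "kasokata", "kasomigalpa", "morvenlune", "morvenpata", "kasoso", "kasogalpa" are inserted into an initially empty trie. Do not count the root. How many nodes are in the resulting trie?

For each word, the new-node count is its length minus the longest prefix already in the trie:
  "morvenpami" → 10 new (m, o, r, v, e, n, p, a, m, i)
  "tor" → 3 new (t, o, r)
  "kasone" → 6 new (k, a, s, o, n, e)
  "kasosarde" → prefix "kaso" already present; 5 new (s, a, r, d, e)
  "kasoromordor" → prefix "kaso" already present; 8 new (r, o, m, o, r, d, o, r)
  "morvenpapa" → prefix "morvenpa" already present; 2 new (p, a)
  "kasokata" → prefix "kaso" already present; 4 new (k, a, t, a)
  "kasomigalpa" → prefix "kaso" already present; 7 new (m, i, g, a, l, p, a)
  "morvenlune" → prefix "morven" already present; 4 new (l, u, n, e)
  "morvenpata" → prefix "morvenpa" already present; 2 new (t, a)
  "kasoso" → prefix "kasos" already present; 1 new (o)
  "kasogalpa" → prefix "kaso" already present; 5 new (g, a, l, p, a)
Total nodes = 10 + 3 + 6 + 5 + 8 + 2 + 4 + 7 + 4 + 2 + 1 + 5 = 57

57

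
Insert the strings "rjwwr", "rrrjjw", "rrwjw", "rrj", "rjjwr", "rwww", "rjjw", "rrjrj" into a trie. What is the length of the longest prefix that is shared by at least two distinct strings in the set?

Equivalently: take the maximum, over all pairs, of their longest common prefix length.
e.g. "rjjw" and "rjjwr" share the prefix "rjjw" of length 4; no pair shares a longer one.
Longest shared-prefix length: 4

4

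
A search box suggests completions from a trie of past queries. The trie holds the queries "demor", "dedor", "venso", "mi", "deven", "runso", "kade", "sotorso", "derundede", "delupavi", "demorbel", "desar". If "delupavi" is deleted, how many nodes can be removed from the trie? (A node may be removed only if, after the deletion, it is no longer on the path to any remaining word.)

After clearing the end-marker at "delupavi", prune upward until reaching a node still needed by another word.
The suffix "lupavi" (6 nodes) is used only by "delupavi"; the node for "de" still has the child "m", so pruning stops there.
Nodes removed: 6

6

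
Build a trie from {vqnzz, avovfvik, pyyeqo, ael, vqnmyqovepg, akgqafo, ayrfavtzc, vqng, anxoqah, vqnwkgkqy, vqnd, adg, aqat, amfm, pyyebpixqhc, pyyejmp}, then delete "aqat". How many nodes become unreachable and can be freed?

A node on "aqat"'s path can go only if nothing else ends at it or branches off below it.
The suffix "qat" (3 nodes) is used only by "aqat"; the node for "a" still has the child "v", so pruning stops there.
Nodes removed: 3

3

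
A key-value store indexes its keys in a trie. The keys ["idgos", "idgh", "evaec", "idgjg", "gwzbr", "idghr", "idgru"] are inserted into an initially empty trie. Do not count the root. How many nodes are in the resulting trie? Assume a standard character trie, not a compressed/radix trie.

21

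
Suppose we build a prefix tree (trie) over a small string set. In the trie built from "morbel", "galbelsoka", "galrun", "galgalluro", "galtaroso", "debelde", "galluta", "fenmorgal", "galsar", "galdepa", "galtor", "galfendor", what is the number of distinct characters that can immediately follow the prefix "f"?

Follow the path "f" to its node, then look at its outgoing edges.
Characters that immediately follow "f" among the stored strings: {e}.
That node has 1 child edge.

1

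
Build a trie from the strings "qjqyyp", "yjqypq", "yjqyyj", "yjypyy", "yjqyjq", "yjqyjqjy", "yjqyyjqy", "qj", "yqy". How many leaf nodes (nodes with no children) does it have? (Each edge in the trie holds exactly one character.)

6

A leaf is a node with no children — equivalently, the end of a word that is not a proper prefix of any other stored word.
Those words: "qjqyyp", "yjqyjqjy", "yjqypq", "yjqyyjqy", "yjypyy", "yqy"
Leaf count: 6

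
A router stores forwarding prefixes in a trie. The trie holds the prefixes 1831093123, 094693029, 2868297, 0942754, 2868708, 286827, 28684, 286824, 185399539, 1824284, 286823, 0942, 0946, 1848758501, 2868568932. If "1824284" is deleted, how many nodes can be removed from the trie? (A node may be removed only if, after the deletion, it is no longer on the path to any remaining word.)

5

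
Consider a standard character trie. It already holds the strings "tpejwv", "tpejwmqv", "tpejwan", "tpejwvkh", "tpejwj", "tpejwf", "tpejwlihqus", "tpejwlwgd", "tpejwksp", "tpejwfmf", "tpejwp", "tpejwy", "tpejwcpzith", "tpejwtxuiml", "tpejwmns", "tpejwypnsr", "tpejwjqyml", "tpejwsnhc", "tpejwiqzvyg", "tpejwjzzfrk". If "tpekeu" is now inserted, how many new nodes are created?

The longest prefix of "tpekeu" already in the trie is "tpe" (length 3).
Each of the 3 remaining characters creates one node.

3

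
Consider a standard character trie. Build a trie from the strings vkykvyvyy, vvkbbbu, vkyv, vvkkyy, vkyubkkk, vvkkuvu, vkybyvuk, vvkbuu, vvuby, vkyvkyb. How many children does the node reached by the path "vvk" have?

2

Follow the path "vvk" to its node, then look at its outgoing edges.
Characters that immediately follow "vvk" among the stored strings: {b, k}.
That node has 2 child edges.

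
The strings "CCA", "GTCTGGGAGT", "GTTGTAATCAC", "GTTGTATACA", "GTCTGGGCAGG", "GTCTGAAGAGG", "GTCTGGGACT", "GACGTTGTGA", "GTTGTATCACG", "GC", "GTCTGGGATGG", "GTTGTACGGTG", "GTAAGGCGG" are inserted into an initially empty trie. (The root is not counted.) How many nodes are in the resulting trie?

Trace insertions, counting only characters that open a new branch:
  "CCA" → 3 new (C, C, A)
  "GTCTGGGAGT" → 10 new (G, T, C, T, G, G, G, A, G, T)
  "GTTGTAATCAC" → prefix "GT" already present; 9 new (T, G, T, A, A, T, C, A, C)
  "GTTGTATACA" → prefix "GTTGTA" already present; 4 new (T, A, C, A)
  "GTCTGGGCAGG" → prefix "GTCTGGG" already present; 4 new (C, A, G, G)
  "GTCTGAAGAGG" → prefix "GTCTG" already present; 6 new (A, A, G, A, G, G)
  "GTCTGGGACT" → prefix "GTCTGGGA" already present; 2 new (C, T)
  "GACGTTGTGA" → prefix "G" already present; 9 new (A, C, G, T, T, G, T, G, A)
  "GTTGTATCACG" → prefix "GTTGTAT" already present; 4 new (C, A, C, G)
  "GC" → prefix "G" already present; 1 new (C)
  "GTCTGGGATGG" → prefix "GTCTGGGA" already present; 3 new (T, G, G)
  "GTTGTACGGTG" → prefix "GTTGTA" already present; 5 new (C, G, G, T, G)
  "GTAAGGCGG" → prefix "GT" already present; 7 new (A, A, G, G, C, G, G)
Total nodes = 3 + 10 + 9 + 4 + 4 + 6 + 2 + 9 + 4 + 1 + 3 + 5 + 7 = 67

67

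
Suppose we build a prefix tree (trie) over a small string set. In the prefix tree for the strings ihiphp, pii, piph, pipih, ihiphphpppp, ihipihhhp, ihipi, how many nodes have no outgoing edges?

5

A leaf is a node with no children — equivalently, the end of a word that is not a proper prefix of any other stored word.
Those words: "ihiphphpppp", "ihipihhhp", "pii", "piph", "pipih"
Leaf count: 5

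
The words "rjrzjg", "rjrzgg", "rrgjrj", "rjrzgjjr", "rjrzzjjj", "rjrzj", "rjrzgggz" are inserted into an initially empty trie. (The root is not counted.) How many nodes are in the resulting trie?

22

Count nodes per top-level branch (shared prefixes stored once):
  'r'-branch (rjrzgg, rjrzgggz, rjrzgjjr, rjrzj, rjrzjg, rjrzzjjj, rrgjrj): 22 nodes
Sum: 22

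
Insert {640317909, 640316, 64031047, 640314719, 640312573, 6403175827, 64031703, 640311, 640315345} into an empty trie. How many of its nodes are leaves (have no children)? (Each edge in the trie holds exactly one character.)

9

A leaf is a node with no children — equivalently, the end of a word that is not a proper prefix of any other stored word.
Those words: "64031047", "640311", "640312573", "640314719", "640315345", "640316", "64031703", "6403175827", "640317909"
Leaf count: 9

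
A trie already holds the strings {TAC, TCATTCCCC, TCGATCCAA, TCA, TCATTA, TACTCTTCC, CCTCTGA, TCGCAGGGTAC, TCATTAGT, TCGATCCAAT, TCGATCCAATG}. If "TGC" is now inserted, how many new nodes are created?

Walking "TGC" from the root, the first 1 characters ("T") follow existing edges; "G" is the first miss.
So 3 − 1 = 2 new nodes.

2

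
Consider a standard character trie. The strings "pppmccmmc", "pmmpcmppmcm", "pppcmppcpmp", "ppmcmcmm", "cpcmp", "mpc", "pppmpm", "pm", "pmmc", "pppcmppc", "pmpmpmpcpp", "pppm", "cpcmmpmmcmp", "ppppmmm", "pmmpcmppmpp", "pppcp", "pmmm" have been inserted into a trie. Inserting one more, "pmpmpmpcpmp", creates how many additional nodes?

2

Walking "pmpmpmpcpmp" from the root, the first 9 characters ("pmpmpmpcp") follow existing edges; "m" is the first miss.
New nodes needed: |"pmpmpmpcpmp"| − 9 = 11 − 9 = 2.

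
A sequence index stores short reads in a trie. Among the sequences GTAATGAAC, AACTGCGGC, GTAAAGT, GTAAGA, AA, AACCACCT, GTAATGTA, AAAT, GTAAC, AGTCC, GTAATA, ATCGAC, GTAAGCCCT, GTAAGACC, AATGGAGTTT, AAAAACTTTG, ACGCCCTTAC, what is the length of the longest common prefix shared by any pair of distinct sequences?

6

Equivalently: take the maximum, over all pairs, of their longest common prefix length.
e.g. "GTAAGA" and "GTAAGACC" share the prefix "GTAAGA" of length 6; no pair shares a longer one.
Longest shared-prefix length: 6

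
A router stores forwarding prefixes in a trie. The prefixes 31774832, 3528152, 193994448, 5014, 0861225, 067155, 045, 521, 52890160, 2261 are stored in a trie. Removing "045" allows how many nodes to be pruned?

A node on "045"'s path can go only if nothing else ends at it or branches off below it.
The suffix "45" (2 nodes) is used only by "045"; the node for "0" still has the child "8", so pruning stops there.
Nodes removed: 2

2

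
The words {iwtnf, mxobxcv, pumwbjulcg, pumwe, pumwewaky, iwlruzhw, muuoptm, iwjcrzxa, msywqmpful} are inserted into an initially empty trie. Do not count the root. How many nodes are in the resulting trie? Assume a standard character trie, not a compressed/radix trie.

54

Count nodes per top-level branch (shared prefixes stored once):
  'i'-branch (iwjcrzxa, iwlruzhw, iwtnf): 17 nodes
  'm'-branch (msywqmpful, muuoptm, mxobxcv): 22 nodes
  'p'-branch (pumwbjulcg, pumwe, pumwewaky): 15 nodes
Sum: 54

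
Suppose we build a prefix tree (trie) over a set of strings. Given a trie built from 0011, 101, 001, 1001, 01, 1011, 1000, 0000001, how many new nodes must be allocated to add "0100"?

"01" is already a path in the trie; the remaining "00" must be added.
New nodes needed: |"0100"| − 2 = 4 − 2 = 2.

2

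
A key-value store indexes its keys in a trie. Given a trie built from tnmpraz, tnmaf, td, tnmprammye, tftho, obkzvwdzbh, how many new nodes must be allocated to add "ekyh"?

"ekyh" shares no prefix with any stored word, so all 4 characters open new nodes.
4 − 0 = 4 new nodes.

4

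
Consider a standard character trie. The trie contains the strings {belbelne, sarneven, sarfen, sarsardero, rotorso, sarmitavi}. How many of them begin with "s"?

4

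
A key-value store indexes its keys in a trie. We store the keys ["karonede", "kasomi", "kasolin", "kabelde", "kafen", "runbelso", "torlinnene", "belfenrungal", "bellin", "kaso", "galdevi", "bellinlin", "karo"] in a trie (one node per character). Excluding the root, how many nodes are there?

Count nodes per top-level branch (shared prefixes stored once):
  'b'-branch (belfenrungal, bellin, bellinlin): 18 nodes
  'g'-branch (galdevi): 7 nodes
  'k'-branch (kabelde, kafen, karo, karonede, kaso, kasolin, kasomi): 23 nodes
  'r'-branch (runbelso): 8 nodes
  't'-branch (torlinnene): 10 nodes
Sum: 66

66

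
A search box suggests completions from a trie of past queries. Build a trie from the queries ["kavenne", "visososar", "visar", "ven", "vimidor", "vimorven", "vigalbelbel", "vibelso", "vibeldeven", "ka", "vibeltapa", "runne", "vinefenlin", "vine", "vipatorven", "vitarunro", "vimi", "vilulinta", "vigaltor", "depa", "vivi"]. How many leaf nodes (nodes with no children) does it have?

A leaf is a node with no children — equivalently, the end of a word that is not a proper prefix of any other stored word.
Those words: "depa", "kavenne", "runne", "ven", "vibeldeven", "vibelso", "vibeltapa", "vigalbelbel", "vigaltor", "vilulinta", "vimidor", "vimorven", "vinefenlin", "vipatorven", "visar", "visososar", "vitarunro", "vivi"
Leaf count: 18

18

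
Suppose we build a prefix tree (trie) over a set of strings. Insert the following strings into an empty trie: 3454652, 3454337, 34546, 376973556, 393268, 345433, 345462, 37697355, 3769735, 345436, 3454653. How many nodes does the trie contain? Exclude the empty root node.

26

Trace insertions, counting only characters that open a new branch:
  "3454652" → 7 new (3, 4, 5, 4, 6, 5, 2)
  "3454337" → prefix "3454" already present; 3 new (3, 3, 7)
  "34546" → prefix "34546" already present; 0 new (none)
  "376973556" → prefix "3" already present; 8 new (7, 6, 9, 7, 3, 5, 5, 6)
  "393268" → prefix "3" already present; 5 new (9, 3, 2, 6, 8)
  "345433" → prefix "345433" already present; 0 new (none)
  "345462" → prefix "34546" already present; 1 new (2)
  "37697355" → prefix "37697355" already present; 0 new (none)
  "3769735" → prefix "3769735" already present; 0 new (none)
  "345436" → prefix "34543" already present; 1 new (6)
  "3454653" → prefix "345465" already present; 1 new (3)
Total nodes = 7 + 3 + 0 + 8 + 5 + 0 + 1 + 0 + 0 + 1 + 1 = 26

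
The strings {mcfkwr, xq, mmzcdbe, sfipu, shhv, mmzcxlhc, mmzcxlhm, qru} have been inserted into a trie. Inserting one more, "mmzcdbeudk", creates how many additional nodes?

Walking "mmzcdbeudk" from the root, the first 7 characters ("mmzcdbe") follow existing edges; "u" is the first miss.
New nodes needed: |"mmzcdbeudk"| − 7 = 10 − 7 = 3.

3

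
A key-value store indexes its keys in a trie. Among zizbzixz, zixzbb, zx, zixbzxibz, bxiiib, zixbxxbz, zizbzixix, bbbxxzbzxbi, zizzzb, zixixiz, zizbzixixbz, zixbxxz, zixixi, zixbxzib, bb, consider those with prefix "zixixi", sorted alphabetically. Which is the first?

zixixi

Words with prefix "zixixi", in lexicographic order: "zixixi", "zixixiz"
Position 1: zixixi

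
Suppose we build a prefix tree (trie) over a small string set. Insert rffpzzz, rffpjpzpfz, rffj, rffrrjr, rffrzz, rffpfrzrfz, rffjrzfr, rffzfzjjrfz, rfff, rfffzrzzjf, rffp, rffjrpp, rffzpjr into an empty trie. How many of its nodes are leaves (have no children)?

Leaves are exactly the stored words that no other stored word extends.
Those words: "rfffzrzzjf", "rffjrpp", "rffjrzfr", "rffpfrzrfz", "rffpjpzpfz", "rffpzzz", "rffrrjr", "rffrzz", "rffzfzjjrfz", "rffzpjr"
Leaf count: 10

10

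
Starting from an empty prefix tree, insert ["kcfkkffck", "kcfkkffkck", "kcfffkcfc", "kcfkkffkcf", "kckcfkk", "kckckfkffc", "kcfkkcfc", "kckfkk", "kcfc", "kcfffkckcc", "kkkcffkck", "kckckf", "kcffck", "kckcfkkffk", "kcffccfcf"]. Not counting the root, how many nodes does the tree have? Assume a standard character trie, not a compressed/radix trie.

For each word, the new-node count is its length minus the longest prefix already in the trie:
  "kcfkkffck" → 9 new (k, c, f, k, k, f, f, c, k)
  "kcfkkffkck" → prefix "kcfkkff" already present; 3 new (k, c, k)
  "kcfffkcfc" → prefix "kcf" already present; 6 new (f, f, k, c, f, c)
  "kcfkkffkcf" → prefix "kcfkkffkc" already present; 1 new (f)
  "kckcfkk" → prefix "kc" already present; 5 new (k, c, f, k, k)
  "kckckfkffc" → prefix "kckc" already present; 6 new (k, f, k, f, f, c)
  "kcfkkcfc" → prefix "kcfkk" already present; 3 new (c, f, c)
  "kckfkk" → prefix "kck" already present; 3 new (f, k, k)
  "kcfc" → prefix "kcf" already present; 1 new (c)
  "kcfffkckcc" → prefix "kcfffkc" already present; 3 new (k, c, c)
  "kkkcffkck" → prefix "k" already present; 8 new (k, k, c, f, f, k, c, k)
  "kckckf" → prefix "kckckf" already present; 0 new (none)
  "kcffck" → prefix "kcff" already present; 2 new (c, k)
  "kckcfkkffk" → prefix "kckcfkk" already present; 3 new (f, f, k)
  "kcffccfcf" → prefix "kcffc" already present; 4 new (c, f, c, f)
Total nodes = 9 + 3 + 6 + 1 + 5 + 6 + 3 + 3 + 1 + 3 + 8 + 0 + 2 + 3 + 4 = 57

57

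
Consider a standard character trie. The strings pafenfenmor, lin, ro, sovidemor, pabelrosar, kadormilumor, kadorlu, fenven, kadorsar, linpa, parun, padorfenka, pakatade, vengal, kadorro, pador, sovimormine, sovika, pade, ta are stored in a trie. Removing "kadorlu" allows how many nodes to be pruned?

After clearing the end-marker at "kadorlu", prune upward until reaching a node still needed by another word.
The suffix "lu" (2 nodes) is used only by "kadorlu"; the node for "kador" still has the child "m", so pruning stops there.
Nodes removed: 2

2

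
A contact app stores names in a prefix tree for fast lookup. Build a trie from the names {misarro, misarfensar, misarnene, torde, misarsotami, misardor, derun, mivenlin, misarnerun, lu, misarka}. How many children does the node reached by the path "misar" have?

6

The children of the "misar" node are the distinct next characters among strings starting with "misar".
Distinct next characters after "misar": d, f, k, n, r, s.
That node has 6 child edges.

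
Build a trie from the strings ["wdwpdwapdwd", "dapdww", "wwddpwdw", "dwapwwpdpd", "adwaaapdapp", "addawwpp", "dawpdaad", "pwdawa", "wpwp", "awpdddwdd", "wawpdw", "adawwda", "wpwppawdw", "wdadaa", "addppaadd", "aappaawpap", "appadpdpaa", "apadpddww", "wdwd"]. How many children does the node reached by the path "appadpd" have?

Follow the path "appadpd" to its node, then look at its outgoing edges.
Distinct next characters after "appadpd": p.
That node has 1 child edge.

1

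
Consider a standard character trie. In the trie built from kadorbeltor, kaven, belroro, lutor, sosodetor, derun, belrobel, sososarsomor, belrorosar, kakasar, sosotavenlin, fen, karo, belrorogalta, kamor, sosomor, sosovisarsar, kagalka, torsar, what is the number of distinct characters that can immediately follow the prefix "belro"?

2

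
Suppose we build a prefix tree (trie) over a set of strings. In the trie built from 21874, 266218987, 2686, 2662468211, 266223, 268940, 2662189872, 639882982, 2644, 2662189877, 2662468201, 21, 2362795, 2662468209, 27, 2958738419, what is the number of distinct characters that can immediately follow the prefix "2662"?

Walk "2662" from the root, arriving at one node.
Characters that immediately follow "2662" among the stored strings: {1, 2, 4}.
That node has 3 child edges.

3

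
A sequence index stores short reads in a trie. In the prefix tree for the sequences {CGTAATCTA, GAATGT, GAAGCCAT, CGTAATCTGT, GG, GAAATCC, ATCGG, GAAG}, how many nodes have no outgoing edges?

Leaves are exactly the stored words that no other stored word extends.
Those words: "ATCGG", "CGTAATCTA", "CGTAATCTGT", "GAAATCC", "GAAGCCAT", "GAATGT", "GG"
Leaf count: 7

7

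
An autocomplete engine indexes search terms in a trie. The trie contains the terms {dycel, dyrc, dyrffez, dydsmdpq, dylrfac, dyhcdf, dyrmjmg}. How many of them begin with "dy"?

Traverse to the node for "dy", then collect every word in that subtree.
Matches: "dycel", "dydsmdpq", "dyhcdf", "dylrfac", "dyrc", "dyrffez", "dyrmjmg"
Count: 7

7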